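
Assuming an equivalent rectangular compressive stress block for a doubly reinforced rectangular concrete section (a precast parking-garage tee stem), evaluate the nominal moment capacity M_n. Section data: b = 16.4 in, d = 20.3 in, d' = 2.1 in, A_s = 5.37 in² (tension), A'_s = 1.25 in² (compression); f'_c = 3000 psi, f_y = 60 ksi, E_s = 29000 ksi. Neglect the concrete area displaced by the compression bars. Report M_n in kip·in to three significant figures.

Assume both steels yield.
a = (A_s − A'_s) f_y/(0.85 f'_c b) = (5.37 − 1.25) × 60/(0.85 × 3 × 16.4) = 5.911 in.
c = a/β₁ = 5.911/0.85 = 6.954 in; ε'_s = 0.003(c − d')/c = 0.0021 ≥ ε_y = 0.0021, so the compression steel yields.
M_n = (A_s − A'_s) f_y (d − a/2) + A'_s f_y (d − d') = 247.2 × (20.3 − 2.9555) + 75 × (20.3 − 2.1) = 4287.6 + 1365.0 = 5652.6 kip·in.

M_n ≈ 5650 kip·in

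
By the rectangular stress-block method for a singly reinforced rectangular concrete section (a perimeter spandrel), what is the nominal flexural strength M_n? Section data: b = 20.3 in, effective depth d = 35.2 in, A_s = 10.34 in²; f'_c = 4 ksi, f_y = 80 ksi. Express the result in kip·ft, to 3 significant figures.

M_n ≈ 2010 kip·ft

T = A_s f_y = 10.34 × 80 = 827.2 kips.
a = T/(0.85 f'_c b) = 827.2/(0.85 × 4 × 20.3) = 11.985 in.
M_n = T(d − a/2) = 827.2 × (35.2 − 5.9925) = 24160.4 kip·in = 24160.4/12 = 2013.37 kip·ft.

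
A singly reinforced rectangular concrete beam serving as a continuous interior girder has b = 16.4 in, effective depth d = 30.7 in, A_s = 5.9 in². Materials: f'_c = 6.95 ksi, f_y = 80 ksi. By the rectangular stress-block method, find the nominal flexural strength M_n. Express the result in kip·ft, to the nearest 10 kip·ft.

T = A_s f_y = 5.9 × 80 = 472 kips.
a = T/(0.85 f'_c b) = 472/(0.85 × 6.95 × 16.4) = 4.872 in.
M_n = T(d − a/2) = 472 × (30.7 − 2.436) = 13340.6 kip·in = 13340.6/12 = 1111.72 kip·ft.

M_n ≈ 1110 kip·ft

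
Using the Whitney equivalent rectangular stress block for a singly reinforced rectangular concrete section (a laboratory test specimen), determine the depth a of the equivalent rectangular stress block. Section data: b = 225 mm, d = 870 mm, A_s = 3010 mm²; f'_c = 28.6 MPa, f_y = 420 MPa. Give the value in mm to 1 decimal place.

a ≈ 231.1 mm

T = A_s f_y = 3010 × 420 = 1264200 N = 1264.2 kN.
Setting C = 0.85 f'_c a b equal to T: a = 1264200/(0.85 × 28.6 × 225) = 231.1 mm.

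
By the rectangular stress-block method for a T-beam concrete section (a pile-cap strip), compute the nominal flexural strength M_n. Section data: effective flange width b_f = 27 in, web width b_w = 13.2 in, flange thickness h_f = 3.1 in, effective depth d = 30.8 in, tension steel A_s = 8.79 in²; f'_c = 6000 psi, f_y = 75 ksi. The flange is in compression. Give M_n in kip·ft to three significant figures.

M_n ≈ 1540 kip·ft

Tension: T = A_s f_y = 8.79 × 75 = 659.25 kips.
Try a within the flange: a = T/(0.85 f'_c b_f) = 659.25/(0.85 × 6 × 27) = 4.788 in.
a = 4.788 > h_f = 3.1 in: the block extends into the web. Split into flange-overhang and web parts.
C_f = 0.85 f'_c (b_f − b_w) h_f = 0.85 × 6 × (27 − 13.2) × 3.1 = 218.2 kips.
Remaining web compression depth: a_w = (T − C_f)/(0.85 f'_c b_w) = (659.25 − 218.2)/(0.85 × 6 × 13.2) = 6.552 in.
M_n = C_f(d − h_f/2) + (T − C_f)(d − a_w/2) = 218.2 × (30.8 − 1.55) + 441.05 × (30.8 − 3.276) = 6382.4 + 12139.5 = 18521.9 kip·in.
M_n = 18521.9/12 = 1543.49 kip·ft.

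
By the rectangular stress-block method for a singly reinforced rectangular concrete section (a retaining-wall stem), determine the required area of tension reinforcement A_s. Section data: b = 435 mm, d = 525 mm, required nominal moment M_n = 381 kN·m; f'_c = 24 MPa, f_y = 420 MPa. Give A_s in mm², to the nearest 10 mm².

A_s ≈ 1890 mm²

With M_n = 0.85 f'_c a b (d − a/2), solve the quadratic for a:
a = d − √(d² − 2M_n/(0.85 f'_c b)) = 525 − √(525² − 2 × 381×10⁶/(0.85 × 24 × 435)) = 89.39 mm.
A_s = 0.85 f'_c a b / f_y = 0.85 × 24 × 89.39 × 435 / 420 = 1888.7 mm².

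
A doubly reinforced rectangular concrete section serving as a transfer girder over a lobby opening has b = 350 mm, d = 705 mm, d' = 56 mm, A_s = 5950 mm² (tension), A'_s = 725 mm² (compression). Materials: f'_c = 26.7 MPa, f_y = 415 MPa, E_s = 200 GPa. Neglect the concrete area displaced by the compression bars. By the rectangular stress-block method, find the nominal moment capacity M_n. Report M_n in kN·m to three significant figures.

Assume both tension and compression steel yield.
Net tension couple steel: A_s − A'_s = 5225 mm².
a = (A_s − A'_s) f_y / (0.85 f'_c b) = 2168375/(0.85 × 26.7 × 350) = 272.98 mm.
c = a/β₁ = 272.98/0.85 = 321.15 mm; ε'_s = 0.003(c − d')/c = 0.0025 ≥ f_y/E_s = 0.0021, so compression steel does yield.
M_n = (A_s − A'_s) f_y (d − a/2) + A'_s f_y (d − d') = [2168375 × (705 − 136.49) + 300875 × (705 − 56)] × 10⁻⁶ = 1232.74 + 195.27 = 1428.01 kN·m.

M_n ≈ 1430 kN·m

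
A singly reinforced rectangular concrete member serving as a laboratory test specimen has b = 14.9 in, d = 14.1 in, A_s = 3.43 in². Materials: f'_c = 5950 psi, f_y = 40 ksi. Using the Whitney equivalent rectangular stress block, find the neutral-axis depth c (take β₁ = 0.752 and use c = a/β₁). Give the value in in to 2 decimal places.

c ≈ 2.42 in

T = A_s f_y = 3.43 × 40 = 137.2 kips.
a = T/(0.85 f'_c b) = 137.2/(0.85 × 5.95 × 14.9) = 1.8207 in.
With β₁ = 0.752, c = a/β₁ = 1.8207/0.752 = 2.42 in.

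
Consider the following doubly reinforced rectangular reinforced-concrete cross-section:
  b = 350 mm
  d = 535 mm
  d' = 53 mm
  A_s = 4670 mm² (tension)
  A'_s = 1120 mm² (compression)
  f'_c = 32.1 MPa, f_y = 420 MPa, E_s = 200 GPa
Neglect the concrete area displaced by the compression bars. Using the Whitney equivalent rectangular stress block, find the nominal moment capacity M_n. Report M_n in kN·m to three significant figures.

M_n ≈ 908 kN·m

Assume both tension and compression steel yield.
Net tension couple steel: A_s − A'_s = 3550 mm².
a = (A_s − A'_s) f_y / (0.85 f'_c b) = 1491000/(0.85 × 32.1 × 350) = 156.13 mm.
c = a/β₁ = 156.13/0.821 = 190.17 mm; ε'_s = 0.003(c − d')/c = 0.0022 ≥ f_y/E_s = 0.0021, so compression steel does yield.
M_n = (A_s − A'_s) f_y (d − a/2) + A'_s f_y (d − d') = [1491000 × (535 − 78.065) + 470400 × (535 − 53)] × 10⁻⁶ = 681.29 + 226.73 = 908.02 kN·m.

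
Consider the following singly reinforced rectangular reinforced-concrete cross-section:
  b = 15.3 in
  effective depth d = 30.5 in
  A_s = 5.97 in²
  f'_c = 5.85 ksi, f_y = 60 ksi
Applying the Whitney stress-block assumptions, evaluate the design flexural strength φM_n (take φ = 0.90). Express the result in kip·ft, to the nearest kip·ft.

φM_n ≈ 756 kip·ft

T = A_s f_y = 5.97 × 60 = 358.2 kips.
a = T/(0.85 f'_c b) = 358.2/(0.85 × 5.85 × 15.3) = 4.708 in.
M_n = T(d − a/2) = 358.2 × (30.5 − 2.354) = 10081.9 kip·in = 10081.9/12 = 840.16 kip·ft.
φM_n = 0.90 × 840.16 = 756.14 kip·ft.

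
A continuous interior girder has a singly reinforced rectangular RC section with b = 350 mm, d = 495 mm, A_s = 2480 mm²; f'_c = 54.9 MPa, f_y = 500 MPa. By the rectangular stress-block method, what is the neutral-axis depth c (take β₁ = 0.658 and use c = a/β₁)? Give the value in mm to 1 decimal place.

T = A_s f_y = 2480 × 500 = 1240000 N = 1240 kN.
Setting C = 0.85 f'_c a b equal to T: a = 1240000/(0.85 × 54.9 × 350) = 75.921 mm.
With β₁ = 0.658, c = a/β₁ = 75.921/0.658 = 115.4 mm.

c ≈ 115.4 mm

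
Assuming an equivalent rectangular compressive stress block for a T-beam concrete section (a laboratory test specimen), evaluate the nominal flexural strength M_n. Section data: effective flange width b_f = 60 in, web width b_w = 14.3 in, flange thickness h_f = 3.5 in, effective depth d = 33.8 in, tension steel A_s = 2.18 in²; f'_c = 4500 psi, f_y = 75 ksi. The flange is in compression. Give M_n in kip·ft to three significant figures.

Tension: T = A_s f_y = 2.18 × 75 = 163.5 kips.
Try a within the flange: a = T/(0.85 f'_c b_f) = 163.5/(0.85 × 4.5 × 60) = 0.712 in.
Since a = 0.712 ≤ h_f = 3.5 in, the stress block lies entirely in the flange; analyse as a rectangular beam of width b_f.
M_n = T(d − a/2) = 163.5 × (33.8 − 0.356) = 5468.1 kip·in.
M_n = 5468.1/12 = 455.68 kip·ft.

M_n ≈ 456 kip·ft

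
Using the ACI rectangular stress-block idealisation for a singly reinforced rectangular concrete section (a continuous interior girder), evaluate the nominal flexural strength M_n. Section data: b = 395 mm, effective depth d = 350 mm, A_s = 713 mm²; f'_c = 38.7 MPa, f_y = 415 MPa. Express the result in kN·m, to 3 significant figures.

T = A_s f_y = 713 × 415 = 295895 N = 295.895 kN.
From C = T: a = T/(0.85 f'_c b) = 295895/(0.85 × 38.7 × 395) = 22.77 mm.
M_n = T(d − a/2) = 295.895 kN × (350 − 11.385) mm = 100.19 kN·m.

M_n ≈ 100 kN·m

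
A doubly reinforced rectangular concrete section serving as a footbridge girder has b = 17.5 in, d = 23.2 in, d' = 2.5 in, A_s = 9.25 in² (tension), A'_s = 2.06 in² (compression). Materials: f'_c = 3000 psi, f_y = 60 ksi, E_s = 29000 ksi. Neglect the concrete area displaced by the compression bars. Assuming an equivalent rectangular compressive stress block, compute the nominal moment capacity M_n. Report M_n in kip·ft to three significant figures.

M_n ≈ 873 kip·ft

Assume both steels yield.
a = (A_s − A'_s) f_y/(0.85 f'_c b) = (9.25 − 2.06) × 60/(0.85 × 3 × 17.5) = 9.667 in.
c = a/β₁ = 9.667/0.85 = 11.373 in; ε'_s = 0.003(c − d')/c = 0.0023 ≥ ε_y = 0.0021, so the compression steel yields.
M_n = (A_s − A'_s) f_y (d − a/2) + A'_s f_y (d − d') = 431.4 × (23.2 − 4.8335) + 123.6 × (23.2 − 2.5) = 7923.3 + 2558.5 = 10481.8 kip·in = 10481.8/12 = 873.48 kip·ft.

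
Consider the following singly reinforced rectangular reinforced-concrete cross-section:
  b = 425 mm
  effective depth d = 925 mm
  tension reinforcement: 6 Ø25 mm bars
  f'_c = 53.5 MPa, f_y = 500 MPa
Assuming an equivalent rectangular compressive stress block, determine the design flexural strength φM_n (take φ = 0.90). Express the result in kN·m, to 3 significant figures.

φM_n ≈ 1180 kN·m

A_s = 6 × 491 = 2946 mm².
T = A_s f_y = 2946 × 500 = 1473000 N = 1473 kN.
From C = T: a = T/(0.85 f'_c b) = 1473000/(0.85 × 53.5 × 425) = 76.22 mm.
M_n = T(d − a/2) = 1473 kN × (925 − 38.11) mm = 1306.39 kN·m.
φM_n = 0.90 × 1306.39 = 1175.75 kN·m.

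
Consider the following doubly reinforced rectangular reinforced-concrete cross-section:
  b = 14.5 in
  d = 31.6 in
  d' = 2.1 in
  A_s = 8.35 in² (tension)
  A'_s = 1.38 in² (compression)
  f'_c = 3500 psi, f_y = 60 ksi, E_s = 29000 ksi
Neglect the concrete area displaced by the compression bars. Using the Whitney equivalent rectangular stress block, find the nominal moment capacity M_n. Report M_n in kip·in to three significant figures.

M_n ≈ 13600 kip·in

Assume both steels yield.
a = (A_s − A'_s) f_y/(0.85 f'_c b) = (8.35 − 1.38) × 60/(0.85 × 3.5 × 14.5) = 9.695 in.
c = a/β₁ = 9.695/0.85 = 11.406 in; ε'_s = 0.003(c − d')/c = 0.0024 ≥ ε_y = 0.0021, so the compression steel yields.
M_n = (A_s − A'_s) f_y (d − a/2) + A'_s f_y (d − d') = 418.2 × (31.6 − 4.8475) + 82.8 × (31.6 − 2.1) = 11187.9 + 2442.6 = 13630.5 kip·in.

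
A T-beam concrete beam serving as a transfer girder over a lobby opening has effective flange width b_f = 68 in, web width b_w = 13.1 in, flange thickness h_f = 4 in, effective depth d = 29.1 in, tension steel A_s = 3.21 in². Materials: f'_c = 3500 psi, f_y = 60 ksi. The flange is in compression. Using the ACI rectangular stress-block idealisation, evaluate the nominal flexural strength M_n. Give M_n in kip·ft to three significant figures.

Tension: T = A_s f_y = 3.21 × 60 = 192.6 kips.
Try a within the flange: a = T/(0.85 f'_c b_f) = 192.6/(0.85 × 3.5 × 68) = 0.952 in.
Since a = 0.952 ≤ h_f = 4 in, the stress block lies entirely in the flange; analyse as a rectangular beam of width b_f.
M_n = T(d − a/2) = 192.6 × (29.1 − 0.476) = 5513.0 kip·in.
M_n = 5513.0/12 = 459.42 kip·ft.

M_n ≈ 459 kip·ft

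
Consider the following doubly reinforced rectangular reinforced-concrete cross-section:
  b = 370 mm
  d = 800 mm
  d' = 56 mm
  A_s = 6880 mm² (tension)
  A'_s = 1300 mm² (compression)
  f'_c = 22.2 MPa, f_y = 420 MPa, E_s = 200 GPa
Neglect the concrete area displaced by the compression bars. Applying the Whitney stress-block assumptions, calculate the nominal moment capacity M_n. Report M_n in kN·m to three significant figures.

M_n ≈ 1890 kN·m

Assume both tension and compression steel yield.
Net tension couple steel: A_s − A'_s = 5580 mm².
a = (A_s − A'_s) f_y / (0.85 f'_c b) = 2343600/(0.85 × 22.2 × 370) = 335.67 mm.
c = a/β₁ = 335.67/0.85 = 394.91 mm; ε'_s = 0.003(c − d')/c = 0.0026 ≥ f_y/E_s = 0.0021, so compression steel does yield.
M_n = (A_s − A'_s) f_y (d − a/2) + A'_s f_y (d − d') = [2343600 × (800 − 167.835) + 546000 × (800 − 56)] × 10⁻⁶ = 1481.54 + 406.22 = 1887.76 kN·m.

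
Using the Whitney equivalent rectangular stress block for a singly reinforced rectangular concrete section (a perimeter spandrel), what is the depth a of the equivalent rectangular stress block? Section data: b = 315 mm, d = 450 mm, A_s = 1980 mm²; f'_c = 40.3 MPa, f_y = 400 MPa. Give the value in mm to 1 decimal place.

a ≈ 73.4 mm

T = A_s f_y = 1980 × 400 = 792000 N = 792 kN.
Setting C = 0.85 f'_c a b equal to T: a = 792000/(0.85 × 40.3 × 315) = 73.4 mm.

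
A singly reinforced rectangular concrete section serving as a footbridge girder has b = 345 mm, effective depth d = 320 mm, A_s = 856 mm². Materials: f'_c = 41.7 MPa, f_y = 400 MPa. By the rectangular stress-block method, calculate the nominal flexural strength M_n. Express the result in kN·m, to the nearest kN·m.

M_n ≈ 105 kN·m

T = A_s f_y = 856 × 400 = 342400 N = 342.4 kN.
From C = T: a = T/(0.85 f'_c b) = 342400/(0.85 × 41.7 × 345) = 28.00 mm.
M_n = T(d − a/2) = 342.4 kN × (320 − 14) mm = 104.77 kN·m.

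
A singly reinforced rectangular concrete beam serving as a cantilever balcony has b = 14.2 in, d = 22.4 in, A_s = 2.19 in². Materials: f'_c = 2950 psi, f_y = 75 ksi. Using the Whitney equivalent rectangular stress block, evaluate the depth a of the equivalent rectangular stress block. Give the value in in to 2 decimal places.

T = A_s f_y = 2.19 × 75 = 164.25 kips.
a = T/(0.85 f'_c b) = 164.25/(0.85 × 2.95 × 14.2) = 4.61 in.

a ≈ 4.61 in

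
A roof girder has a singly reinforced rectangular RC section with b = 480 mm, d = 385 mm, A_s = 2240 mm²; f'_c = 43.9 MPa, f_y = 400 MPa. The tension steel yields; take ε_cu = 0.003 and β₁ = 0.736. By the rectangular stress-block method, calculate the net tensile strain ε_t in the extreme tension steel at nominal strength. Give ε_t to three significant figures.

ε_t ≈ 0.0140

a = A_s f_y/(0.85 f'_c b) = 50.02 mm.
β₁ = 0.736, so c = a/β₁ = 50.02/0.736 = 67.96 mm.
From the linear strain diagram with ε_cu = 0.003: ε_t = 0.003 (d − c)/c = 0.003 × (385 − 67.96)/67.96 = 0.0140.
Since ε_t ≥ 0.005, the section is tension-controlled.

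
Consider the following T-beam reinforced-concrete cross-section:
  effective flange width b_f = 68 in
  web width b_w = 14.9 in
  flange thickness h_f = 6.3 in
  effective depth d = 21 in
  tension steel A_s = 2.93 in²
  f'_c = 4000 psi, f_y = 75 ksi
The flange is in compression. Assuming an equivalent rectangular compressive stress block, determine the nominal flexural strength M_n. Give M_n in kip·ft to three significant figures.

Tension: T = A_s f_y = 2.93 × 75 = 219.75 kips.
Try a within the flange: a = T/(0.85 f'_c b_f) = 219.75/(0.85 × 4 × 68) = 0.950 in.
Since a = 0.950 ≤ h_f = 6.3 in, the stress block lies entirely in the flange; analyse as a rectangular beam of width b_f.
M_n = T(d − a/2) = 219.75 × (21 − 0.475) = 4510.4 kip·in.
M_n = 4510.4/12 = 375.87 kip·ft.

M_n ≈ 376 kip·ft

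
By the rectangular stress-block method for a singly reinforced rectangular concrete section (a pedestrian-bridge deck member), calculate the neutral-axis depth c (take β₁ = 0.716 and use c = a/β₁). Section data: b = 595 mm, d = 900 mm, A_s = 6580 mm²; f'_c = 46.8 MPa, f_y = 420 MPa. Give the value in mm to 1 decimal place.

T = A_s f_y = 6580 × 420 = 2763600 N = 2763.6 kN.
Setting C = 0.85 f'_c a b equal to T: a = 2763600/(0.85 × 46.8 × 595) = 116.760 mm.
With β₁ = 0.716, c = a/β₁ = 116.760/0.716 = 163.1 mm.

c ≈ 163.1 mm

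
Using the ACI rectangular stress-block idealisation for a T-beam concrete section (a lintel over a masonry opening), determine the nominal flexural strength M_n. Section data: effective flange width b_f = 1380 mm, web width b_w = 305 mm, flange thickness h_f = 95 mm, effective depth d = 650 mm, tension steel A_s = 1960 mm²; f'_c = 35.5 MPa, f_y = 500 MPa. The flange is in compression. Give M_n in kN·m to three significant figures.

Tension: T = A_s f_y = 1960 × 500 = 980000 N.
Try a within the flange: a = T/(0.85 f'_c b_f) = 980000/(0.85 × 35.5 × 1380) = 23.53 mm.
Since a = 23.53 ≤ h_f = 95 mm, the stress block lies entirely in the flange; analyse as a rectangular beam of width b_f.
M_n = T(d − a/2) = 980000 × (650 − 11.765) = 625.47 × 10⁶ N·mm.
M_n = 625.47 kN·m.

M_n ≈ 625 kN·m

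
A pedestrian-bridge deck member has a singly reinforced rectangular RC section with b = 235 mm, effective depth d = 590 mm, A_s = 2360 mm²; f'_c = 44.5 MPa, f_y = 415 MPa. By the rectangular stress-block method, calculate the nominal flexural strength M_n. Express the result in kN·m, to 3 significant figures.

T = A_s f_y = 2360 × 415 = 979400 N = 979.4 kN.
From C = T: a = T/(0.85 f'_c b) = 979400/(0.85 × 44.5 × 235) = 110.18 mm.
M_n = T(d − a/2) = 979.4 kN × (590 − 55.09) mm = 523.89 kN·m.

M_n ≈ 524 kN·m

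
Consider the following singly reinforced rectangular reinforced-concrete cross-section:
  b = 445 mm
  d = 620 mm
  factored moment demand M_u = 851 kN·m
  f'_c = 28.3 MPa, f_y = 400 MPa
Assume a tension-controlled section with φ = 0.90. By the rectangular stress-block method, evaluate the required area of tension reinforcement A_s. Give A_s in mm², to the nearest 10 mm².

A_s ≈ 4390 mm²

M_n = M_u/φ = 851/0.90 = 945.556 kN·m.
With M_n = 0.85 f'_c a b (d − a/2), solve the quadratic for a:
a = d − √(d² − 2M_n/(0.85 f'_c b)) = 620 − √(620² − 2 × 945.556×10⁶/(0.85 × 28.3 × 445)) = 164.22 mm.
A_s = 0.85 f'_c a b / f_y = 0.85 × 28.3 × 164.22 × 445 / 400 = 4394.7 mm².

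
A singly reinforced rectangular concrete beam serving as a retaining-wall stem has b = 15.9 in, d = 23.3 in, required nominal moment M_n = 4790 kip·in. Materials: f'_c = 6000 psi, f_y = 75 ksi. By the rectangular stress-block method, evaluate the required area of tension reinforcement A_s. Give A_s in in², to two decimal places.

From M_n = 0.85 f'_c a b (d − a/2):
a = d − √(d² − 2M_n/(0.85 f'_c b)) = 23.3 − √(23.3² − 2 × 4790/(0.85 × 6 × 15.9)) = 2.691 in.
A_s = 0.85 f'_c a b / f_y = 0.85 × 6 × 2.691 × 15.9 / 75 = 2.910 in².

A_s ≈ 2.91 in²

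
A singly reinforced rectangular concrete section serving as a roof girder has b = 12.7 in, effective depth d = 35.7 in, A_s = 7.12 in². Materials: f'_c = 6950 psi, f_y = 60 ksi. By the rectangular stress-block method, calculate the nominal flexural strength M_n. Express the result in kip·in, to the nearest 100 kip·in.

T = A_s f_y = 7.12 × 60 = 427.2 kips.
a = T/(0.85 f'_c b) = 427.2/(0.85 × 6.95 × 12.7) = 5.694 in.
M_n = T(d − a/2) = 427.2 × (35.7 − 2.847) = 14034.8 kip·in.

M_n ≈ 14000 kip·in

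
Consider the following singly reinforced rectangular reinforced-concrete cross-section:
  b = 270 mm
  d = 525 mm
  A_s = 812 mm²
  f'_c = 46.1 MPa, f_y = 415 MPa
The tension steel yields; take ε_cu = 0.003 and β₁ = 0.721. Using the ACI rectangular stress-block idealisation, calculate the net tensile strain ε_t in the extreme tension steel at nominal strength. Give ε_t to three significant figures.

ε_t ≈ 0.0327

a = A_s f_y/(0.85 f'_c b) = 31.85 mm.
β₁ = 0.721, so c = a/β₁ = 31.85/0.721 = 44.17 mm.
From the linear strain diagram with ε_cu = 0.003: ε_t = 0.003 (d − c)/c = 0.003 × (525 − 44.17)/44.17 = 0.0327.
Since ε_t ≥ 0.005, the section is tension-controlled.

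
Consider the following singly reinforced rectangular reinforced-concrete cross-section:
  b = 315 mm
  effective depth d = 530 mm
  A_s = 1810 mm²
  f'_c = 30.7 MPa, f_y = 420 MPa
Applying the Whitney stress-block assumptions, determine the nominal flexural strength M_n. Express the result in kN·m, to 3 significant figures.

M_n ≈ 368 kN·m

T = A_s f_y = 1810 × 420 = 760200 N = 760.2 kN.
From C = T: a = T/(0.85 f'_c b) = 760200/(0.85 × 30.7 × 315) = 92.48 mm.
M_n = T(d − a/2) = 760.2 kN × (530 − 46.24) mm = 367.75 kN·m.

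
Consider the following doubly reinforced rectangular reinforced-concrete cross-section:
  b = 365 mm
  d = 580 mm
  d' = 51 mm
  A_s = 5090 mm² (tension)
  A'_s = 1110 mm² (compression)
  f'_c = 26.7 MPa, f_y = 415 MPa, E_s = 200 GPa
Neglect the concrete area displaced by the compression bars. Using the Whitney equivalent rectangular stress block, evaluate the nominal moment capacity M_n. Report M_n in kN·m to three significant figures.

Assume both tension and compression steel yield.
Net tension couple steel: A_s − A'_s = 3980 mm².
a = (A_s − A'_s) f_y / (0.85 f'_c b) = 1651700/(0.85 × 26.7 × 365) = 199.39 mm.
c = a/β₁ = 199.39/0.85 = 234.58 mm; ε'_s = 0.003(c − d')/c = 0.0023 ≥ f_y/E_s = 0.0021, so compression steel does yield.
M_n = (A_s − A'_s) f_y (d − a/2) + A'_s f_y (d − d') = [1651700 × (580 − 99.695) + 460650 × (580 − 51)] × 10⁻⁶ = 793.32 + 243.68 = 1037.00 kN·m.

M_n ≈ 1040 kN·m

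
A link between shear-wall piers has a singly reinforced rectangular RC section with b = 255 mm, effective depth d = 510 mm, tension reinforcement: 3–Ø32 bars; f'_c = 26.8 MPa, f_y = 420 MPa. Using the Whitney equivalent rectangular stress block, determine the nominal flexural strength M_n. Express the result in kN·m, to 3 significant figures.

M_n ≈ 428 kN·m

A_s = 3 × 804 = 2412 mm².
T = A_s f_y = 2412 × 420 = 1013040 N = 1013.04 kN.
From C = T: a = T/(0.85 f'_c b) = 1013040/(0.85 × 26.8 × 255) = 174.39 mm.
M_n = T(d − a/2) = 1013.04 kN × (510 − 87.195) mm = 428.32 kN·m.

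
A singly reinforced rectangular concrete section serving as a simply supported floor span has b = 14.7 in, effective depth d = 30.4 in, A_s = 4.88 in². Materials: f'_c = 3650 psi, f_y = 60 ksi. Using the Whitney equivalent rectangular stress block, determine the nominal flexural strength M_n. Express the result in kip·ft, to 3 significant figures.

M_n ≈ 663 kip·ft

T = A_s f_y = 4.88 × 60 = 292.8 kips.
a = T/(0.85 f'_c b) = 292.8/(0.85 × 3.65 × 14.7) = 6.420 in.
M_n = T(d − a/2) = 292.8 × (30.4 − 3.21) = 7961.2 kip·in = 7961.2/12 = 663.43 kip·ft.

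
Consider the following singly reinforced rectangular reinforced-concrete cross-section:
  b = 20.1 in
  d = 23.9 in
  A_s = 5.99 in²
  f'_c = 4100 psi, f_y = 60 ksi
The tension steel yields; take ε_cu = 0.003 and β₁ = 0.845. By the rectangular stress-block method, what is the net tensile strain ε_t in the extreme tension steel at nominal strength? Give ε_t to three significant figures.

ε_t ≈ 0.00881

a = A_s f_y/(0.85 f'_c b) = 5.131 in.
β₁ = 0.845, so c = a/β₁ = 5.131/0.845 = 6.072 in.
From the linear strain diagram with ε_cu = 0.003: ε_t = 0.003 (d − c)/c = 0.003 × (23.9 − 6.072)/6.072 = 0.00881.
Since ε_t ≥ 0.005, the section is tension-controlled.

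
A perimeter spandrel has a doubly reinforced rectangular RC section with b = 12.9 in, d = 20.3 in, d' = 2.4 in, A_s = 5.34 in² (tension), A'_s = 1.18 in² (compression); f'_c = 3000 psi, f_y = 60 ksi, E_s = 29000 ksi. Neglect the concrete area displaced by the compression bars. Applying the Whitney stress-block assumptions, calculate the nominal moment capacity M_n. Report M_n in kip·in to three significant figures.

Assume both steels yield.
a = (A_s − A'_s) f_y/(0.85 f'_c b) = (5.34 − 1.18) × 60/(0.85 × 3 × 12.9) = 7.588 in.
c = a/β₁ = 7.588/0.85 = 8.927 in; ε'_s = 0.003(c − d')/c = 0.0022 ≥ ε_y = 0.0021, so the compression steel yields.
M_n = (A_s − A'_s) f_y (d − a/2) + A'_s f_y (d − d') = 249.6 × (20.3 − 3.794) + 70.8 × (20.3 − 2.4) = 4119.9 + 1267.3 = 5387.2 kip·in.

M_n ≈ 5390 kip·in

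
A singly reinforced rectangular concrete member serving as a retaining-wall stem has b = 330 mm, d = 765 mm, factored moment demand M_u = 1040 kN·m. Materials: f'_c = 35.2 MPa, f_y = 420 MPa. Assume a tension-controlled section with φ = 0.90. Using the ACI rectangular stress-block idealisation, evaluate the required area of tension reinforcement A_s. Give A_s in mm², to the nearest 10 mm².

M_n = M_u/φ = 1040/0.90 = 1155.56 kN·m.
With M_n = 0.85 f'_c a b (d − a/2), solve the quadratic for a:
a = d − √(d² − 2M_n/(0.85 f'_c b)) = 765 − √(765² − 2 × 1155.56×10⁶/(0.85 × 35.2 × 330)) = 172.42 mm.
A_s = 0.85 f'_c a b / f_y = 0.85 × 35.2 × 172.42 × 330 / 420 = 4053.3 mm².

A_s ≈ 4050 mm²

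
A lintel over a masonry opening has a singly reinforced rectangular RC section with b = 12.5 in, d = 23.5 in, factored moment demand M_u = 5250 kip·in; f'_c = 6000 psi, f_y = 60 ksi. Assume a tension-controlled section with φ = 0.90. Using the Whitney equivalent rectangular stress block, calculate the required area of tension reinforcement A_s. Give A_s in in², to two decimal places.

A_s ≈ 4.55 in²

M_n = M_u/φ = 5250/0.90 = 5833.33 kip·in.
From M_n = 0.85 f'_c a b (d − a/2):
a = d − √(d² − 2M_n/(0.85 f'_c b)) = 23.5 − √(23.5² − 2 × 5833.33/(0.85 × 6 × 12.5)) = 4.284 in.
A_s = 0.85 f'_c a b / f_y = 0.85 × 6 × 4.284 × 12.5 / 60 = 4.552 in².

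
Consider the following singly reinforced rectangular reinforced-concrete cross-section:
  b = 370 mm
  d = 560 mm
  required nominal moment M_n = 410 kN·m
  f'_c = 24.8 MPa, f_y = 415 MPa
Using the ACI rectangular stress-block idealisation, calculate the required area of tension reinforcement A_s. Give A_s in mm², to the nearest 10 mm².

With M_n = 0.85 f'_c a b (d − a/2), solve the quadratic for a:
a = d − √(d² − 2M_n/(0.85 f'_c b)) = 560 − √(560² − 2 × 410×10⁶/(0.85 × 24.8 × 370)) = 103.42 mm.
A_s = 0.85 f'_c a b / f_y = 0.85 × 24.8 × 103.42 × 370 / 415 = 1943.7 mm².

A_s ≈ 1940 mm²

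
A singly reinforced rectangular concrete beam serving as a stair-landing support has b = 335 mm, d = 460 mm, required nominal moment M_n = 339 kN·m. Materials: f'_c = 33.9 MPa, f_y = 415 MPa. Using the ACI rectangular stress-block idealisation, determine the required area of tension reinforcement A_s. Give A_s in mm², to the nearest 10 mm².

A_s ≈ 1950 mm²

With M_n = 0.85 f'_c a b (d − a/2), solve the quadratic for a:
a = d − √(d² − 2M_n/(0.85 f'_c b)) = 460 − √(460² − 2 × 339×10⁶/(0.85 × 33.9 × 335)) = 84.02 mm.
A_s = 0.85 f'_c a b / f_y = 0.85 × 33.9 × 84.02 × 335 / 415 = 1954.3 mm².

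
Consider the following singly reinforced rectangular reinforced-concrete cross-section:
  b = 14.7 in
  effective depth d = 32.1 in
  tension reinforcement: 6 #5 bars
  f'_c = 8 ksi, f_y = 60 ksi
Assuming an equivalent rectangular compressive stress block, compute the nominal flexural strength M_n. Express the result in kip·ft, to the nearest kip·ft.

A_s = 6 × 0.31 = 1.86 in².
T = A_s f_y = 1.86 × 60 = 111.6 kips.
a = T/(0.85 f'_c b) = 111.6/(0.85 × 8 × 14.7) = 1.116 in.
M_n = T(d − a/2) = 111.6 × (32.1 − 0.558) = 3520.1 kip·in = 3520.1/12 = 293.34 kip·ft.

M_n ≈ 293 kip·ft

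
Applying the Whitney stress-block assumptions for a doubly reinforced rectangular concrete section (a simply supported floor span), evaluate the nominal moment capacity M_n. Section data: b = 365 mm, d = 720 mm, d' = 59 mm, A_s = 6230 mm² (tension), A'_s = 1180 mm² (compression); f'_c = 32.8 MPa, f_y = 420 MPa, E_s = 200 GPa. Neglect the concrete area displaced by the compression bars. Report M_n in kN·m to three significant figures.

M_n ≈ 1630 kN·m

Assume both tension and compression steel yield.
Net tension couple steel: A_s − A'_s = 5050 mm².
a = (A_s − A'_s) f_y / (0.85 f'_c b) = 2121000/(0.85 × 32.8 × 365) = 208.43 mm.
c = a/β₁ = 208.43/0.816 = 255.43 mm; ε'_s = 0.003(c − d')/c = 0.0023 ≥ f_y/E_s = 0.0021, so compression steel does yield.
M_n = (A_s − A'_s) f_y (d − a/2) + A'_s f_y (d − d') = [2121000 × (720 − 104.215) + 495600 × (720 − 59)] × 10⁻⁶ = 1306.08 + 327.59 = 1633.67 kN·m.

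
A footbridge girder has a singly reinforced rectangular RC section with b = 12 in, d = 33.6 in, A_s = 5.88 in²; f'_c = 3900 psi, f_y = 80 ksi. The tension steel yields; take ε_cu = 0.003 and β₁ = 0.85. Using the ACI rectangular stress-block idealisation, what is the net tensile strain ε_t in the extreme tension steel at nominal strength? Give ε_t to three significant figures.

ε_t ≈ 0.00425

a = A_s f_y/(0.85 f'_c b) = 11.825 in.
β₁ = 0.85, so c = a/β₁ = 11.825/0.85 = 13.912 in.
From the linear strain diagram with ε_cu = 0.003: ε_t = 0.003 (d − c)/c = 0.003 × (33.6 − 13.912)/13.912 = 0.00425.
ε_t is between 0.004 and 0.005 — transition zone.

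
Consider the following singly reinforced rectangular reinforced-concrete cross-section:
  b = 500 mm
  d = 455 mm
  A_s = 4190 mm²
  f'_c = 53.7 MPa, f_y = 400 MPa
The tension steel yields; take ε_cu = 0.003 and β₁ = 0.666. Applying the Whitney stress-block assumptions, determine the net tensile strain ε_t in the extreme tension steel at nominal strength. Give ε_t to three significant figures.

ε_t ≈ 0.00938

a = A_s f_y/(0.85 f'_c b) = 73.44 mm.
β₁ = 0.666, so c = a/β₁ = 73.44/0.666 = 110.27 mm.
From the linear strain diagram with ε_cu = 0.003: ε_t = 0.003 (d − c)/c = 0.003 × (455 − 110.27)/110.27 = 0.00938.
Since ε_t ≥ 0.005, the section is tension-controlled.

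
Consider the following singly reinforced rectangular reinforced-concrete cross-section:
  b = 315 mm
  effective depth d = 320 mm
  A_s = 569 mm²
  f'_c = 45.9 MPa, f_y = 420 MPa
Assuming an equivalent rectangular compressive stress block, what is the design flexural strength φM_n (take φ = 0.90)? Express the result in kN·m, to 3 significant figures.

φM_n ≈ 66.7 kN·m

T = A_s f_y = 569 × 420 = 238980 N = 238.98 kN.
From C = T: a = T/(0.85 f'_c b) = 238980/(0.85 × 45.9 × 315) = 19.45 mm.
M_n = T(d − a/2) = 238.98 kN × (320 − 9.725) mm = 74.15 kN·m.
φM_n = 0.90 × 74.15 = 66.74 kN·m.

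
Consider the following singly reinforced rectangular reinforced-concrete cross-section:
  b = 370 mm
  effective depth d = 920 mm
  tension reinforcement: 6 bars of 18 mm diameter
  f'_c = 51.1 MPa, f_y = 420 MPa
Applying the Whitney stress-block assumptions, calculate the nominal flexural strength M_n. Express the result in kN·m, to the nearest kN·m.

A_s = 6 × 254 = 1524 mm².
T = A_s f_y = 1524 × 420 = 640080 N = 640.08 kN.
From C = T: a = T/(0.85 f'_c b) = 640080/(0.85 × 51.1 × 370) = 39.83 mm.
M_n = T(d − a/2) = 640.08 kN × (920 − 19.915) mm = 576.13 kN·m.

M_n ≈ 576 kN·m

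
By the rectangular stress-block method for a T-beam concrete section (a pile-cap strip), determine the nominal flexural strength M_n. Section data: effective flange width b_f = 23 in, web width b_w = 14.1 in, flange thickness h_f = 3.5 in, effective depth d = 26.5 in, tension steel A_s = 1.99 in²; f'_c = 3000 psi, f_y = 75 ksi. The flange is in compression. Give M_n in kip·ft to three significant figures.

Tension: T = A_s f_y = 1.99 × 75 = 149.25 kips.
Try a within the flange: a = T/(0.85 f'_c b_f) = 149.25/(0.85 × 3 × 23) = 2.545 in.
Since a = 2.545 ≤ h_f = 3.5 in, the stress block lies entirely in the flange; analyse as a rectangular beam of width b_f.
M_n = T(d − a/2) = 149.25 × (26.5 − 1.2725) = 3765.2 kip·in.
M_n = 3765.2/12 = 313.77 kip·ft.

M_n ≈ 314 kip·ft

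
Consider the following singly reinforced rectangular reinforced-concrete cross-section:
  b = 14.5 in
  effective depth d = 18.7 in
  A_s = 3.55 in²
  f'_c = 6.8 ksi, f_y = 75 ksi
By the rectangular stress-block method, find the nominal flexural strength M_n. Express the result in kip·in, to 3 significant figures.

M_n ≈ 4560 kip·in

T = A_s f_y = 3.55 × 75 = 266.25 kips.
a = T/(0.85 f'_c b) = 266.25/(0.85 × 6.8 × 14.5) = 3.177 in.
M_n = T(d − a/2) = 266.25 × (18.7 − 1.5885) = 4555.9 kip·in.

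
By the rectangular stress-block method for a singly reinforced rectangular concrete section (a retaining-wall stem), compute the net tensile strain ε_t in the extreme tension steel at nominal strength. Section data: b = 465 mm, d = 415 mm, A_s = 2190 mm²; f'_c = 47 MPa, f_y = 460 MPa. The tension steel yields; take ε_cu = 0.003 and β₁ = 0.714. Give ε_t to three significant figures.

a = A_s f_y/(0.85 f'_c b) = 54.23 mm.
β₁ = 0.714, so c = a/β₁ = 54.23/0.714 = 75.95 mm.
From the linear strain diagram with ε_cu = 0.003: ε_t = 0.003 (d − c)/c = 0.003 × (415 − 75.95)/75.95 = 0.0134.
Since ε_t ≥ 0.005, the section is tension-controlled.

ε_t ≈ 0.0134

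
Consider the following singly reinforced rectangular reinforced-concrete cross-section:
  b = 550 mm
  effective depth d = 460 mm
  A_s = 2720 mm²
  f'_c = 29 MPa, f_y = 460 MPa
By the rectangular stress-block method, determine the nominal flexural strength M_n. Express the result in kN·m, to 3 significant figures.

T = A_s f_y = 2720 × 460 = 1251200 N = 1251.2 kN.
From C = T: a = T/(0.85 f'_c b) = 1251200/(0.85 × 29 × 550) = 92.29 mm.
M_n = T(d − a/2) = 1251.2 kN × (460 − 46.145) mm = 517.82 kN·m.

M_n ≈ 518 kN·m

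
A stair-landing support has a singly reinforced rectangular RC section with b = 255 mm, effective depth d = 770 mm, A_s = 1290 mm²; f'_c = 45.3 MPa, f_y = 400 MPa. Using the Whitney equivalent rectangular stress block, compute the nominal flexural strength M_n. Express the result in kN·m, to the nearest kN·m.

T = A_s f_y = 1290 × 400 = 516000 N = 516 kN.
From C = T: a = T/(0.85 f'_c b) = 516000/(0.85 × 45.3 × 255) = 52.55 mm.
M_n = T(d − a/2) = 516 kN × (770 − 26.275) mm = 383.76 kN·m.

M_n ≈ 384 kN·m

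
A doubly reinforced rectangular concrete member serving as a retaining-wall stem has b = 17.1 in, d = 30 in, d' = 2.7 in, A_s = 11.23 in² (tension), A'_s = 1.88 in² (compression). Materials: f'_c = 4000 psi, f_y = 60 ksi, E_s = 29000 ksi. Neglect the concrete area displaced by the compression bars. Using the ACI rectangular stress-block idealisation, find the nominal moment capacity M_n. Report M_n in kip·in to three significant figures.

M_n ≈ 17200 kip·in

Assume both steels yield.
a = (A_s − A'_s) f_y/(0.85 f'_c b) = (11.23 − 1.88) × 60/(0.85 × 4 × 17.1) = 9.649 in.
c = a/β₁ = 9.649/0.85 = 11.352 in; ε'_s = 0.003(c − d')/c = 0.0023 ≥ ε_y = 0.0021, so the compression steel yields.
M_n = (A_s − A'_s) f_y (d − a/2) + A'_s f_y (d − d') = 561 × (30 − 4.8245) + 112.8 × (30 − 2.7) = 14123.5 + 3079.4 = 17202.9 kip·in.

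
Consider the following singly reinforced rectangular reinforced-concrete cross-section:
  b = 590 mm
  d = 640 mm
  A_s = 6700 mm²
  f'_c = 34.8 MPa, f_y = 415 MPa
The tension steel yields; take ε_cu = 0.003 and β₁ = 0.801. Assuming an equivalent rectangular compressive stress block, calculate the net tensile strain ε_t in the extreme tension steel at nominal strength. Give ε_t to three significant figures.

a = A_s f_y/(0.85 f'_c b) = 159.32 mm.
β₁ = 0.801, so c = a/β₁ = 159.32/0.801 = 198.90 mm.
From the linear strain diagram with ε_cu = 0.003: ε_t = 0.003 (d − c)/c = 0.003 × (640 − 198.90)/198.90 = 0.00665.
Since ε_t ≥ 0.005, the section is tension-controlled.

ε_t ≈ 0.00665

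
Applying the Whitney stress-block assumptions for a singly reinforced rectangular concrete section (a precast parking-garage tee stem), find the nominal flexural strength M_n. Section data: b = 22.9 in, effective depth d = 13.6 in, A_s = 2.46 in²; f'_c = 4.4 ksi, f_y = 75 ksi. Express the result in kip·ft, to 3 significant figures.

M_n ≈ 193 kip·ft

T = A_s f_y = 2.46 × 75 = 184.5 kips.
a = T/(0.85 f'_c b) = 184.5/(0.85 × 4.4 × 22.9) = 2.154 in.
M_n = T(d − a/2) = 184.5 × (13.6 − 1.077) = 2310.5 kip·in = 2310.5/12 = 192.54 kip·ft.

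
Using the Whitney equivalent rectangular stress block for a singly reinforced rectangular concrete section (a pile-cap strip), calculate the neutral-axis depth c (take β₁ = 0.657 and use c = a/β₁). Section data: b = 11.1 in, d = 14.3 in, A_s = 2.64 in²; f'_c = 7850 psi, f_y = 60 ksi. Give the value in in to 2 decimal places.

c ≈ 3.26 in

T = A_s f_y = 2.64 × 60 = 158.4 kips.
a = T/(0.85 f'_c b) = 158.4/(0.85 × 7.85 × 11.1) = 2.1387 in.
With β₁ = 0.657, c = a/β₁ = 2.1387/0.657 = 3.26 in.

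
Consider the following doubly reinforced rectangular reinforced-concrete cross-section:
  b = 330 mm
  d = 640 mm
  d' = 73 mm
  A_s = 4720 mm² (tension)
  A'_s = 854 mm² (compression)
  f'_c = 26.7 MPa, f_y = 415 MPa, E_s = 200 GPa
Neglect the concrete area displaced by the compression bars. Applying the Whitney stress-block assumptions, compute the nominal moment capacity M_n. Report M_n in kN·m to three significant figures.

M_n ≈ 1060 kN·m

Assume both tension and compression steel yield.
Net tension couple steel: A_s − A'_s = 3866 mm².
a = (A_s − A'_s) f_y / (0.85 f'_c b) = 1604390/(0.85 × 26.7 × 330) = 214.22 mm.
c = a/β₁ = 214.22/0.85 = 252.02 mm; ε'_s = 0.003(c − d')/c = 0.0021 ≥ f_y/E_s = 0.0021, so compression steel does yield.
M_n = (A_s − A'_s) f_y (d − a/2) + A'_s f_y (d − d') = [1604390 × (640 − 107.11) + 354410 × (640 − 73)] × 10⁻⁶ = 854.96 + 200.95 = 1055.91 kN·m.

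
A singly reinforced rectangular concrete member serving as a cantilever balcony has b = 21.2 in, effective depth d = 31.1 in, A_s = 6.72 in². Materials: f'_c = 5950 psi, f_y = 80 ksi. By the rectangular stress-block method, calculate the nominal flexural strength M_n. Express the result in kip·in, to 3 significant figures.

M_n ≈ 15400 kip·in

T = A_s f_y = 6.72 × 80 = 537.6 kips.
a = T/(0.85 f'_c b) = 537.6/(0.85 × 5.95 × 21.2) = 5.014 in.
M_n = T(d − a/2) = 537.6 × (31.1 − 2.507) = 15371.6 kip·in.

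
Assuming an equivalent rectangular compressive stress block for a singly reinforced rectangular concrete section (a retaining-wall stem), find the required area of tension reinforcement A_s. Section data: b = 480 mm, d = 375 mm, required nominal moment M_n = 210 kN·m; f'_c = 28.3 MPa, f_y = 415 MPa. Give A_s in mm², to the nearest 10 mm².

A_s ≈ 1450 mm²

With M_n = 0.85 f'_c a b (d − a/2), solve the quadratic for a:
a = d − √(d² − 2M_n/(0.85 f'_c b)) = 375 − √(375² − 2 × 210×10⁶/(0.85 × 28.3 × 480)) = 52.12 mm.
A_s = 0.85 f'_c a b / f_y = 0.85 × 28.3 × 52.12 × 480 / 415 = 1450.1 mm².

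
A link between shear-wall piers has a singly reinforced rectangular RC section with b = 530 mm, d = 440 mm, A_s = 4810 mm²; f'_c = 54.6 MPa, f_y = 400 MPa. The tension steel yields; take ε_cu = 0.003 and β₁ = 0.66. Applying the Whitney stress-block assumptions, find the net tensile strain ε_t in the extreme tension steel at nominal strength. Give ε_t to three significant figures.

ε_t ≈ 0.00814

a = A_s f_y/(0.85 f'_c b) = 78.22 mm.
β₁ = 0.66, so c = a/β₁ = 78.22/0.66 = 118.52 mm.
From the linear strain diagram with ε_cu = 0.003: ε_t = 0.003 (d − c)/c = 0.003 × (440 − 118.52)/118.52 = 0.00814.
Since ε_t ≥ 0.005, the section is tension-controlled.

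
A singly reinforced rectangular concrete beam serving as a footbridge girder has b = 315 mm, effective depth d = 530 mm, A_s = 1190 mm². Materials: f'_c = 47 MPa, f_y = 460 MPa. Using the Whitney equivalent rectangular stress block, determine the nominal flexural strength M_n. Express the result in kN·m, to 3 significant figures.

M_n ≈ 278 kN·m

T = A_s f_y = 1190 × 460 = 547400 N = 547.4 kN.
From C = T: a = T/(0.85 f'_c b) = 547400/(0.85 × 47 × 315) = 43.50 mm.
M_n = T(d − a/2) = 547.4 kN × (530 − 21.75) mm = 278.22 kN·m.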